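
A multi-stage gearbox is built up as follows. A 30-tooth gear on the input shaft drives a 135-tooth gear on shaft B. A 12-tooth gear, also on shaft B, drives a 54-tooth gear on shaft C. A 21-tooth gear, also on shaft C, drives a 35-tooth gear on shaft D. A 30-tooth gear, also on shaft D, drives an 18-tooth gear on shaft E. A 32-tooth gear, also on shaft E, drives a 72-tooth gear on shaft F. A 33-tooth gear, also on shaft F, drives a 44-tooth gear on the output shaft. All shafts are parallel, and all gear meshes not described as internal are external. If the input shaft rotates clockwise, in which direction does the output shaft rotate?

clockwise

the input shaft → shaft B: external mesh, 1 reversal → CCW.
shaft B → shaft C: external mesh, 1 reversal → CW.
shaft C → shaft D: external mesh, 1 reversal → CCW.
shaft D → shaft E: external mesh, 1 reversal → CW.
shaft E → shaft F: external mesh, 1 reversal → CCW.
shaft F → the output shaft: external mesh, 1 reversal → CW.
6 reversals in total — an even number — so the output shaft turns the same way as the input shaft.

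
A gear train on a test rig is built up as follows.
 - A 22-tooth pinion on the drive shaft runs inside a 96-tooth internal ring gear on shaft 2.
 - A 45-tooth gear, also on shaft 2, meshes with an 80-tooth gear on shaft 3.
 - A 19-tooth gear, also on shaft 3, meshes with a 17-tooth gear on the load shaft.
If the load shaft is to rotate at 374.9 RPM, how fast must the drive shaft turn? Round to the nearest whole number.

Overall ratio R = 4.3636 × 1.7778 × 0.89474 = 6.941.
Required input speed = output speed × R = 374.9 × 6.941 = 2602.2 RPM.

2602 RPM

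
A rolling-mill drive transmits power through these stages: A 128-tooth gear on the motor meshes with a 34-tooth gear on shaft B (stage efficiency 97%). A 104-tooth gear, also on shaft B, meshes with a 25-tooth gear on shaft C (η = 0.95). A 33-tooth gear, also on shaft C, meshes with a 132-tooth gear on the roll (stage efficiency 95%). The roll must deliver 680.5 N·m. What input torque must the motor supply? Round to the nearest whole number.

Overall ratio R = 0.26562 × 0.24038 × 4 = 0.25541; overall efficiency η = 0.97 × 0.95 × 0.95 = 0.8754.
Input torque = output torque / (R × η) = 680.5 / (0.25541 × 0.8754) = 3043.5 N·m.

3044 N·m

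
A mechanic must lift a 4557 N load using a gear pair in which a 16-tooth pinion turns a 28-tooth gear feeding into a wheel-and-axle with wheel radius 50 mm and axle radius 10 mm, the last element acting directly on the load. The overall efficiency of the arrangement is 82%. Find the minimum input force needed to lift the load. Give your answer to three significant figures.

Gear pair MA = 28/16 = 1.75.
Wheel-and-axle MA = R/r = 50/10 = 5.
Combined ideal MA = 1.75 × 5 = 8.75.
Actual MA = 8.75 × 0.82 = 7.175.
Effort = load / actual MA = 4557 / 7.175 = 635.12 N.

635 N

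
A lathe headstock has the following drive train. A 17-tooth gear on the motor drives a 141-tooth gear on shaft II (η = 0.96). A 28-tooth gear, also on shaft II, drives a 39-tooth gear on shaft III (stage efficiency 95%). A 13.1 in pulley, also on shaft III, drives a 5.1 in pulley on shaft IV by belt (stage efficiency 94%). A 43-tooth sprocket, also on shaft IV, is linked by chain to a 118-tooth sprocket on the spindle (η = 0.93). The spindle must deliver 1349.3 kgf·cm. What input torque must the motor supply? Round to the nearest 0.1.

137.1 kgf·cm

Overall ratio R = 8.2941 × 1.3929 × 0.38931 × 2.7442 = 12.342; overall efficiency η = 0.96 × 0.95 × 0.94 × 0.93 = 0.7973.
Input torque = output torque / (R × η) = 1349.3 / (12.342 × 0.7973) = 137.12 kgf·cm.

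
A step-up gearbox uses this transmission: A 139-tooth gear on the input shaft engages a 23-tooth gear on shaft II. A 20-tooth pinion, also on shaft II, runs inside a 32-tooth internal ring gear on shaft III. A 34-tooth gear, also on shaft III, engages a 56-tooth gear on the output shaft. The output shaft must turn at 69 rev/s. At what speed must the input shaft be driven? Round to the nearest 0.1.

30.1 rev/s

Overall ratio R = 0.16547 × 1.6 × 1.6471 = 0.43606.
Required input speed = output speed × R = 69 × 0.43606 = 30.088 rev/s.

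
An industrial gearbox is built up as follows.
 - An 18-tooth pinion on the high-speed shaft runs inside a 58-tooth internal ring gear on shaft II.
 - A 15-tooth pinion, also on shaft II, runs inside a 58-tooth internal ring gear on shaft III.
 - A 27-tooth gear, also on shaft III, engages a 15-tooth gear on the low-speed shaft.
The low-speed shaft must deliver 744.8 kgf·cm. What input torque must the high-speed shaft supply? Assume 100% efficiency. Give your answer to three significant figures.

Overall ratio R = 3.2222 × 3.8667 × 0.55556 = 6.9218.
Input torque = output torque / R = 744.8 / 6.9218 = 107.6 kgf·cm.

108 kgf·cm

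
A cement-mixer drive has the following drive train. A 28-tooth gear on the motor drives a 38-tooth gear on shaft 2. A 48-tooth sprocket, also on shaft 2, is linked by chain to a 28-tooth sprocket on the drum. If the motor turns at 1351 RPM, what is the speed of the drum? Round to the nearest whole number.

Gear mesh: ratio = 38/28 = 1.3571, so shaft 2 turns at 1351 / 1.3571 = 995.47 RPM.
Chain: ratio = 28/48 = 0.58333, so the drum turns at 995.47 / 0.58333 = 1706.5 RPM.

1707 RPM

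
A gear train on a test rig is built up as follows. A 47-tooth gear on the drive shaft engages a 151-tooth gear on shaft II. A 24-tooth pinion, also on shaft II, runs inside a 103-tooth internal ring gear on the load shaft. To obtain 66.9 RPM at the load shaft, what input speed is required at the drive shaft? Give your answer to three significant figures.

922 RPM

Overall ratio R = 3.2128 × 4.2917 = 13.788.
Required input speed = output speed × R = 66.9 × 13.788 = 922.43 RPM.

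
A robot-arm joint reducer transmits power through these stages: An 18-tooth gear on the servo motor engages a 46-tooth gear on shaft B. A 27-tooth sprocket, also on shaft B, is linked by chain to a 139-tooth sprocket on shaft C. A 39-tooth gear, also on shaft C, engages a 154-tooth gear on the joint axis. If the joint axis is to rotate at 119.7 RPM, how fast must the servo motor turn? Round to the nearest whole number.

6219 RPM

Overall ratio R = 2.5556 × 5.1481 × 3.9487 = 51.951.
Required input speed = output speed × R = 119.7 × 51.951 = 6218.5 RPM.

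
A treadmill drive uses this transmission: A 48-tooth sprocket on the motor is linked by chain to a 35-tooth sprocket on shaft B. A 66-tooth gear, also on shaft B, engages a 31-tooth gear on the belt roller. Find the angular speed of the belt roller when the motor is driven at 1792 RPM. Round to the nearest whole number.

5232 RPM

Chain: ratio = 35/48 = 0.72917, so shaft B turns at 1792 / 0.72917 = 2457.6 RPM.
Gear mesh: ratio = 31/66 = 0.4697, so the belt roller turns at 2457.6 / 0.4697 = 5232.3 RPM.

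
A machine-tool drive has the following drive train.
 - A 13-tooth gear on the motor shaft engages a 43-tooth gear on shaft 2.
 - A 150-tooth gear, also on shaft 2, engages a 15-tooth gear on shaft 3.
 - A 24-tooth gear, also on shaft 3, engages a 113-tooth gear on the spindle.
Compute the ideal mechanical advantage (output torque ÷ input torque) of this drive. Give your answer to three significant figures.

1.56

Each stage contributes driven/driver: gear mesh 43/13 = 3.3077, gear mesh 15/150 = 0.1, gear mesh 113/24 = 4.7083.
Overall: 3.3077 × 0.1 × 4.7083 = 1.5574.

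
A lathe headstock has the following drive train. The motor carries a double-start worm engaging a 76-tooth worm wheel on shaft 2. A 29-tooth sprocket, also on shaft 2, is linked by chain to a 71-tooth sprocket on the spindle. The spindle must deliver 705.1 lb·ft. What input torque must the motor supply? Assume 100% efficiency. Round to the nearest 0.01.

Overall ratio R = 38 × 2.4483 = 93.034.
Input torque = output torque / R = 705.1 / 93.034 = 7.5789 lb·ft.

7.58 lb·ft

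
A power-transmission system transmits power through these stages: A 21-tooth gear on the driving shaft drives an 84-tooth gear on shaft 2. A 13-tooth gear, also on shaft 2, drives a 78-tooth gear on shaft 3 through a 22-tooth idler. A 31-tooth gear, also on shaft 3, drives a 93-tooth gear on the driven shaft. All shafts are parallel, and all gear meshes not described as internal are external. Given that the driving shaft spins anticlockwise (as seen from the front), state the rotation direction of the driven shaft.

the driving shaft → shaft 2: external mesh, 1 reversal → CW.
shaft 2 → shaft 3: driver → idler → driven is 2 external meshes, 2 reversals → CW.
shaft 3 → the driven shaft: external mesh, 1 reversal → CCW.
4 reversals in total — an even number — so the driven shaft turns the same way as the driving shaft.

anticlockwise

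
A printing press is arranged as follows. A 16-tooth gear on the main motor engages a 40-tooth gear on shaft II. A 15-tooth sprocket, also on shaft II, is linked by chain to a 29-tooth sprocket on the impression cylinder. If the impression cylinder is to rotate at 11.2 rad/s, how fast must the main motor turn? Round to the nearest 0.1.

54.1 rad/s

Overall ratio R = 2.5 × 1.9333 = 4.8333.
Required input speed = output speed × R = 11.2 × 4.8333 = 54.133 rad/s.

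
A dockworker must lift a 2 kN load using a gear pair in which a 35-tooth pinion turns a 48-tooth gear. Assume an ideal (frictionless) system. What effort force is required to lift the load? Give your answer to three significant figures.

Gear pair MA = 48/35 = 1.3714.
Effort = load / MA = 2 / 1.3714 = 1.4583 kN.

1.46 kN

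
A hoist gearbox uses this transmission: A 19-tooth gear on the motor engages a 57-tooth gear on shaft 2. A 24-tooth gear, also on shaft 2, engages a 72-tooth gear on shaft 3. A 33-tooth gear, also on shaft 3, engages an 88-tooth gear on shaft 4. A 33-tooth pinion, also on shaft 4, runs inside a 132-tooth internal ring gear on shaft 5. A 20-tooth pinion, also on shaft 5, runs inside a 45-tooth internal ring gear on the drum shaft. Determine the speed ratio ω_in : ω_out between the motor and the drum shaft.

Each stage contributes driven/driver: gear mesh 57/19 = 3, gear mesh 72/24 = 3, gear mesh 88/33 = 2.6667, internal gear 132/33 = 4, internal gear 45/20 = 2.25.
Overall: 3 × 3 × 2.6667 × 4 × 2.25 = 216.

216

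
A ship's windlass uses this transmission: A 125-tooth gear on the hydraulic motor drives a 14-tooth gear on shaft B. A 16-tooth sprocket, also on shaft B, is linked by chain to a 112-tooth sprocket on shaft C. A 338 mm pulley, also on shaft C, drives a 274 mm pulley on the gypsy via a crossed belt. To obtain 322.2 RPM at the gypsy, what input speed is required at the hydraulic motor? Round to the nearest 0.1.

204.8 RPM

Overall ratio R = 0.112 × 7 × 0.81065 = 0.63555.
Required input speed = output speed × R = 322.2 × 0.63555 = 204.77 RPM.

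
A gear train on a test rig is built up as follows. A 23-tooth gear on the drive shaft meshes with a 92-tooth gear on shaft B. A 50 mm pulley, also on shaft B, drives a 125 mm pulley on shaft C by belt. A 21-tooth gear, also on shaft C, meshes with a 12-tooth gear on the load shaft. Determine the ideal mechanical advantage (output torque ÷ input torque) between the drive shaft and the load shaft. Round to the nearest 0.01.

Each stage contributes driven/driver: gear mesh 92/23 = 4, belt 125/50 = 2.5, gear mesh 12/21 = 0.57143.
Overall: 4 × 2.5 × 0.57143 = 5.7143.

5.71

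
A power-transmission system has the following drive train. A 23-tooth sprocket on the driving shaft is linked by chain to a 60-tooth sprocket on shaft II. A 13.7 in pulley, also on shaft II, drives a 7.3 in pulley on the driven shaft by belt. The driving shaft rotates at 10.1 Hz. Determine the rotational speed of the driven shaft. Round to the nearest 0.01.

7.27 Hz

the driving shaft → shaft II (chain, 60/23): 10.1 ÷ 2.6087 = 3.8717 Hz
shaft II → the driven shaft (belt, 7.3/13.7): 3.8717 ÷ 0.53285 = 7.266 Hz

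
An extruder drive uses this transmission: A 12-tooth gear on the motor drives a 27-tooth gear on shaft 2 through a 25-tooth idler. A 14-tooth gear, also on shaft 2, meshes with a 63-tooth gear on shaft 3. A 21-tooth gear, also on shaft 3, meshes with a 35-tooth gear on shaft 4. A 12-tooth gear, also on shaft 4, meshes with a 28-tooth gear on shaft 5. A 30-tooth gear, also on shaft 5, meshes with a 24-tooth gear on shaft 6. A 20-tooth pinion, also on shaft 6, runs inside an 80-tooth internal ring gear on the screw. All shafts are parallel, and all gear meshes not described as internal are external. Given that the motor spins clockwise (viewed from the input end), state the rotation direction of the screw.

the motor → shaft 2: driver → idler → driven is 2 external meshes, 2 reversals → CW.
shaft 2 → shaft 3: external mesh, 1 reversal → CCW.
shaft 3 → shaft 4: external mesh, 1 reversal → CW.
shaft 4 → shaft 5: external mesh, 1 reversal → CCW.
shaft 5 → shaft 6: external mesh, 1 reversal → CW.
shaft 6 → the screw: internal mesh, same direction → CW.
6 reversals in total — an even number — so the screw turns the same way as the motor.

clockwise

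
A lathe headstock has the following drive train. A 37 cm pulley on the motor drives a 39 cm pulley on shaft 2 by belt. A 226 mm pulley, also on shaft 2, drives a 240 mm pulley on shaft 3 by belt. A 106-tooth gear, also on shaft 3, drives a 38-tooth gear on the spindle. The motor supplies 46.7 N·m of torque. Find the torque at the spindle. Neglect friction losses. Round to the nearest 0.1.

belt 39/37 = 1.0541 → τ = 46.7·1.0541 = 49.224 N·m
belt 240/226 = 1.0619 → τ = 49.224·1.0619 = 52.274 N·m
gear mesh 38/106 = 0.35849 → τ = 52.274·0.35849 = 18.74 N·m

18.7 N·m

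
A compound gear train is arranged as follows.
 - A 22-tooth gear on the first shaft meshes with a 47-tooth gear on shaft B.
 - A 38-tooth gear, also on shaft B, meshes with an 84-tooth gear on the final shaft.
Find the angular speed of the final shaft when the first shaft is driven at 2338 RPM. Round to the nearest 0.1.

495.1 RPM

Gear mesh: ratio = 47/22 = 2.1364, so shaft B turns at 2338 / 2.1364 = 1094.4 RPM.
Gear mesh: ratio = 84/38 = 2.2105, so the final shaft turns at 1094.4 / 2.2105 = 495.08 RPM.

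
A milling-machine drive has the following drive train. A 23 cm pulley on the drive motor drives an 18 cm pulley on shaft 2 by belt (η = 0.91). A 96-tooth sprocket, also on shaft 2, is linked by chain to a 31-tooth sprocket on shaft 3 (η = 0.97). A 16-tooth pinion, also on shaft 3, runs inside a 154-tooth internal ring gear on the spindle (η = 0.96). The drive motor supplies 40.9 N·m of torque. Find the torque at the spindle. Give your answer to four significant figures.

After the belt (18/23): 40.9 × 0.78261 × 0.91 = 29.128 N·m
After the chain (31/96): 29.128 × 0.32292 × 0.97 = 9.1237 N·m
After the internal gear (154/16): 9.1237 × 9.625 × 0.96 = 84.303 N·m

84.30 N·m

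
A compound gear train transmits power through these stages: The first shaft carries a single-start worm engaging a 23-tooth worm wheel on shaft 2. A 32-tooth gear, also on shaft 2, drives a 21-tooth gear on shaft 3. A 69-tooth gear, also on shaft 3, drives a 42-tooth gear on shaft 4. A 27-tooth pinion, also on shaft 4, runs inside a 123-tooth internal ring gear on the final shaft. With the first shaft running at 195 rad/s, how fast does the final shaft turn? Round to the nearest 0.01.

4.66 rad/s

the first shaft → shaft 2 (worm, 23/1): 195 ÷ 23 = 8.4783 rad/s
shaft 2 → shaft 3 (gear mesh, 21/32): 8.4783 ÷ 0.65625 = 12.919 rad/s
shaft 3 → shaft 4 (gear mesh, 42/69): 12.919 ÷ 0.6087 = 21.224 rad/s
shaft 4 → the final shaft (internal gear, 123/27): 21.224 ÷ 4.5556 = 4.659 rad/s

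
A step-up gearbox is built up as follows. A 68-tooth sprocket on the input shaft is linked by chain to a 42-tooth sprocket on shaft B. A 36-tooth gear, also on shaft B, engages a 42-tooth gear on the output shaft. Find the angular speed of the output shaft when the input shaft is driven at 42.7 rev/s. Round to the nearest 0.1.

Chain: ratio = 42/68 = 0.61765, so shaft B turns at 42.7 / 0.61765 = 69.133 rev/s.
Gear mesh: ratio = 42/36 = 1.1667, so the output shaft turns at 69.133 / 1.1667 = 59.257 rev/s.

59.3 rev/s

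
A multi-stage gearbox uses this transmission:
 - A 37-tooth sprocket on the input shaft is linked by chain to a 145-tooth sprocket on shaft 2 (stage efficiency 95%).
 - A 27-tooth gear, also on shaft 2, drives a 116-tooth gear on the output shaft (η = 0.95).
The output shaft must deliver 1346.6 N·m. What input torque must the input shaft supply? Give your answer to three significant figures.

Overall ratio R = 3.9189 × 4.2963 = 16.837; overall efficiency η = 0.95 × 0.95 = 0.9025.
Input torque = output torque / (R × η) = 1346.6 / (16.837 × 0.9025) = 88.62 N·m.

88.6 N·m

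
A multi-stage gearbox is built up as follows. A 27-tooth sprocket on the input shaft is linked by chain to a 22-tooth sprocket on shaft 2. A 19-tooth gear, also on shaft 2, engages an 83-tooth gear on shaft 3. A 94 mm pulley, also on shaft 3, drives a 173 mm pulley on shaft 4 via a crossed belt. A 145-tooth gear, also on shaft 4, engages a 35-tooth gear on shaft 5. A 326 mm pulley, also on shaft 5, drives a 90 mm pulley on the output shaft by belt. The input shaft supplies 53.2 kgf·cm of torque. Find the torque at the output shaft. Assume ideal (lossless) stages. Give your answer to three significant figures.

After the chain (22/27): 53.2 × 0.81481 = 43.348 kgf·cm
After the gear mesh (83/19): 43.348 × 4.3684 = 189.36 kgf·cm
After the belt (173/94): 189.36 × 1.8404 = 348.51 kgf·cm
After the gear mesh (35/145): 348.51 × 0.24138 = 84.123 kgf·cm
After the belt (90/326): 84.123 × 0.27607 = 23.224 kgf·cm

23.2 kgf·cm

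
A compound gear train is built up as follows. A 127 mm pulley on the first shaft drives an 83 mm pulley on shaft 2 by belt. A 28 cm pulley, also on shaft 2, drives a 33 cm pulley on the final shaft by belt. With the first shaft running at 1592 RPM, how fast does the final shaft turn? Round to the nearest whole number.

2067 RPM

Belt: ratio = 83/127 = 0.65354, so shaft 2 turns at 1592 / 0.65354 = 2436 RPM.
Belt: ratio = 33/28 = 1.1786, so the final shaft turns at 2436 / 1.1786 = 2066.9 RPM.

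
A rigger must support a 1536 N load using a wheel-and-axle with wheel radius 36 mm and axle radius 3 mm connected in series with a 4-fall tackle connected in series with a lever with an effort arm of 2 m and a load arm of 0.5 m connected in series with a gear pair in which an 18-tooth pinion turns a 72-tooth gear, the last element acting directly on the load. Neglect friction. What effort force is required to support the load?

2 N

Wheel-and-axle MA = R/r = 36/3 = 12.
Block-and-tackle MA = number of supporting rope parts = 4.
Lever MA = effort arm / load arm = 2/0.5 = 4.
Gear pair MA = 72/18 = 4.
Combined ideal MA = 12 × 4 × 4 × 4 = 768.
Effort = load / MA = 1536 / 768 = 2 N.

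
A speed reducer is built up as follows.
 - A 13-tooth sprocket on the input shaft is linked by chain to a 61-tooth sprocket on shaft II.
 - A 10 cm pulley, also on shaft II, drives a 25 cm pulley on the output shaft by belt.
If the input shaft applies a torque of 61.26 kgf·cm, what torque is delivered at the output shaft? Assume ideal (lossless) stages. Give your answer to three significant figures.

719 kgf·cm

chain 61/13 = 4.6923 → τ = 61.26·4.6923 = 287.45 kgf·cm
belt 25/10 = 2.5 → τ = 287.45·2.5 = 718.63 kgf·cm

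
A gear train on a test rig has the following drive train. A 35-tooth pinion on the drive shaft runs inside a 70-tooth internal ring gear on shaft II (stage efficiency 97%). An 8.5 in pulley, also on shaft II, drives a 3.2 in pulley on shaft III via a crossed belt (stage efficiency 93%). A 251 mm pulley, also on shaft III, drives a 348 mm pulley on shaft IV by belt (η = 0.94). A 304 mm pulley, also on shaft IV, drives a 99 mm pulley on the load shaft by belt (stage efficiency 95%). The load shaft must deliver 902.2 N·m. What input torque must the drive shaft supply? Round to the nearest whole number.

Overall ratio R = 2 × 0.37647 × 1.3865 × 0.32566 = 0.33996; overall efficiency η = 0.97 × 0.93 × 0.94 × 0.95 = 0.8056.
Input torque = output torque / (R × η) = 902.2 / (0.33996 × 0.8056) = 3294.3 N·m.

3294 N·m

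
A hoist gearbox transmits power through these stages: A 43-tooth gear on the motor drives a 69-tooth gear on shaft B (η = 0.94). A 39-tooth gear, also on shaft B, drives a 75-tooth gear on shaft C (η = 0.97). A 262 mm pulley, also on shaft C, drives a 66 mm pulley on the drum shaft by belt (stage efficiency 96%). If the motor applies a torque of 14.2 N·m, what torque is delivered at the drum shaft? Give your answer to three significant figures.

9.66 N·m

Gear mesh: ratio = 69/43 = 1.6047; torque at shaft B = 14.2 × 1.6047 × 0.94 = 21.419 N·m.
Gear mesh: ratio = 75/39 = 1.9231; torque at shaft C = 21.419 × 1.9231 × 0.97 = 39.954 N·m.
Belt: ratio = 66/262 = 0.25191; torque at the drum shaft = 39.954 × 0.25191 × 0.96 = 9.6623 N·m.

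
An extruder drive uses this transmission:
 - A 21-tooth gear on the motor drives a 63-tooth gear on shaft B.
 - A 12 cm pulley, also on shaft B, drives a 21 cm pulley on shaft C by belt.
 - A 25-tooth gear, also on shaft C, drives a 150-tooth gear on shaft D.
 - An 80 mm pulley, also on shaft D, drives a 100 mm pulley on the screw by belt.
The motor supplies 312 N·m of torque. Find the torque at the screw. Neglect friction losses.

Gear mesh: ratio = 63/21 = 3; torque at shaft B = 312 × 3 = 936 N·m.
Belt: ratio = 21/12 = 1.75; torque at shaft C = 936 × 1.75 = 1638 N·m.
Gear mesh: ratio = 150/25 = 6; torque at shaft D = 1638 × 6 = 9828 N·m.
Belt: ratio = 100/80 = 1.25; torque at the screw = 9828 × 1.25 = 12285 N·m.

12285 N·m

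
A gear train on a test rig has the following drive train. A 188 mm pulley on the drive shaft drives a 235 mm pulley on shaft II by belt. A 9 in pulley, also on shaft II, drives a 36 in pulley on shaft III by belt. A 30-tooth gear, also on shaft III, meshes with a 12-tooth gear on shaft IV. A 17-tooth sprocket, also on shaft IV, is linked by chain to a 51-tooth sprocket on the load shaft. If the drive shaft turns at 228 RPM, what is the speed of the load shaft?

belt 235/188 = 1.25 → 228/1.25 = 182.4 RPM
belt 36/9 = 4 → 182.4/4 = 45.6 RPM
gear mesh 12/30 = 0.4 → 45.6/0.4 = 114 RPM
chain 51/17 = 3 → 114/3 = 38 RPM

38 RPM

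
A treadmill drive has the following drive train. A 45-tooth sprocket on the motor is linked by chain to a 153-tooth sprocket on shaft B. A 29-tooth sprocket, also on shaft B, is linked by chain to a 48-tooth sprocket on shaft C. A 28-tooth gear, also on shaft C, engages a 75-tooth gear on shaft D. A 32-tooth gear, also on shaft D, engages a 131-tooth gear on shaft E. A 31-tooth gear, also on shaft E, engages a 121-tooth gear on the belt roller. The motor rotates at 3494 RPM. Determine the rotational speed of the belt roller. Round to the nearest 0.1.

14.5 RPM

Chain: ratio = 153/45 = 3.4, so shaft B turns at 3494 / 3.4 = 1027.6 RPM.
Chain: ratio = 48/29 = 1.6552, so shaft C turns at 1027.6 / 1.6552 = 620.87 RPM.
Gear mesh: ratio = 75/28 = 2.6786, so shaft D turns at 620.87 / 2.6786 = 231.79 RPM.
Gear mesh: ratio = 131/32 = 4.0938, so shaft E turns at 231.79 / 4.0938 = 56.621 RPM.
Gear mesh: ratio = 121/31 = 3.9032, so the belt roller turns at 56.621 / 3.9032 = 14.506 RPM.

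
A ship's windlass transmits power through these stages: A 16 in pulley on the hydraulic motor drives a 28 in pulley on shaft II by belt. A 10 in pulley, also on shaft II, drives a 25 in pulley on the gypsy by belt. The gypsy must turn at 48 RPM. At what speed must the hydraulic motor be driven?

Overall ratio R = 1.75 × 2.5 = 4.375.
Required input speed = output speed × R = 48 × 4.375 = 210 RPM.

210 RPM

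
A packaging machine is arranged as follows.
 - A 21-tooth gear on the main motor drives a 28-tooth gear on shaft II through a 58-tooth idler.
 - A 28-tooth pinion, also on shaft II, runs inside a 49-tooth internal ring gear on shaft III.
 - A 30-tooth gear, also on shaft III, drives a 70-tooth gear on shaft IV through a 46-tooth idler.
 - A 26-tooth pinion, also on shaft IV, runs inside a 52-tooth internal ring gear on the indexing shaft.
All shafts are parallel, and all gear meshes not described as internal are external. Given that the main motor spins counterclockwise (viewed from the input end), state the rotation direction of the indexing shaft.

the main motor → shaft II: driver → idler → driven is 2 external meshes, 2 reversals → CCW.
shaft II → shaft III: internal mesh, same direction → CCW.
shaft III → shaft IV: driver → idler → driven is 2 external meshes, 2 reversals → CCW.
shaft IV → the indexing shaft: internal mesh, same direction → CCW.
4 reversals in total — an even number — so the indexing shaft turns the same way as the main motor.

counterclockwise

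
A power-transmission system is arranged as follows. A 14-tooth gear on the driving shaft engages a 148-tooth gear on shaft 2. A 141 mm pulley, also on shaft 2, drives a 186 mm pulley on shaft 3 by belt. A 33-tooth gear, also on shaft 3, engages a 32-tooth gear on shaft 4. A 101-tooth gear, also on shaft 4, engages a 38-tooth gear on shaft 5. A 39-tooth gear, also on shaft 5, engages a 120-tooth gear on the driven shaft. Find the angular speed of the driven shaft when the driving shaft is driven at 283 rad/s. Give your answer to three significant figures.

18.1 rad/s

the driving shaft → shaft 2 (gear mesh, 148/14): 283 ÷ 10.571 = 26.77 rad/s
shaft 2 → shaft 3 (belt, 186/141): 26.77 ÷ 1.3191 = 20.294 rad/s
shaft 3 → shaft 4 (gear mesh, 32/33): 20.294 ÷ 0.9697 = 20.928 rad/s
shaft 4 → shaft 5 (gear mesh, 38/101): 20.928 ÷ 0.37624 = 55.624 rad/s
shaft 5 → the driven shaft (gear mesh, 120/39): 55.624 ÷ 3.0769 = 18.078 rad/s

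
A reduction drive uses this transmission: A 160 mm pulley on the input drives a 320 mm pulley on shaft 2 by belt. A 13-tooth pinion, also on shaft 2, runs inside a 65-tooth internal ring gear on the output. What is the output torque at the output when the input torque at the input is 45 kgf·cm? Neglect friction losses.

450 kgf·cm

Belt: ratio = 320/160 = 2; torque at shaft 2 = 45 × 2 = 90 kgf·cm.
Internal gear: ratio = 65/13 = 5; torque at the output = 90 × 5 = 450 kgf·cm.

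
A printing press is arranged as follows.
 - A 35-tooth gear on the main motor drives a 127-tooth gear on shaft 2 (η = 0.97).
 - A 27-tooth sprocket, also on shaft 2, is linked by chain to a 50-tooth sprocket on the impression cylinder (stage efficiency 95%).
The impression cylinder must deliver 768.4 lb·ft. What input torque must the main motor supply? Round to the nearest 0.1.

124.1 lb·ft

Overall ratio R = 3.6286 × 1.8519 = 6.7196; overall efficiency η = 0.97 × 0.95 = 0.9215.
Input torque = output torque / (R × η) = 768.4 / (6.7196 × 0.9215) = 124.09 lb·ft.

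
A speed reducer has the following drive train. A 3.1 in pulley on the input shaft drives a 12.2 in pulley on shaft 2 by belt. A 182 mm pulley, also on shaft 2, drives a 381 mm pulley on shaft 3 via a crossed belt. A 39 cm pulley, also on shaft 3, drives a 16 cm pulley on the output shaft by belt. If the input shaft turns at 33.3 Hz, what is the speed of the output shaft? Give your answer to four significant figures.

belt 12.2/3.1 = 3.9355 → 33.3/3.9355 = 8.4615 Hz
belt 381/182 = 2.0934 → 8.4615/2.0934 = 4.042 Hz
belt 16/39 = 0.41026 → 4.042/0.41026 = 9.8523 Hz

9.852 Hz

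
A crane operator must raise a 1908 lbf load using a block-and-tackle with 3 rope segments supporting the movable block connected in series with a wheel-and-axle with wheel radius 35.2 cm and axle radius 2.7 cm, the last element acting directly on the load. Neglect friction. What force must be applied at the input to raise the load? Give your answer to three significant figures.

Block-and-tackle MA = number of supporting rope parts = 3.
Wheel-and-axle MA = R/r = 35.2/2.7 = 13.037.
Combined ideal MA = 3 × 13.037 = 39.111.
Effort = load / MA = 1908 / 39.111 = 48.784 lbf.

48.8 lbf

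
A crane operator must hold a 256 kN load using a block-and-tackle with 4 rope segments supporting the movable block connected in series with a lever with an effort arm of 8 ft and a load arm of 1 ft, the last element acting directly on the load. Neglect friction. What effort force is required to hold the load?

Block-and-tackle MA = number of supporting rope parts = 4.
Lever MA = effort arm / load arm = 8/1 = 8.
Combined ideal MA = 4 × 8 = 32.
Effort = load / MA = 256 / 32 = 8 kN.

8 kN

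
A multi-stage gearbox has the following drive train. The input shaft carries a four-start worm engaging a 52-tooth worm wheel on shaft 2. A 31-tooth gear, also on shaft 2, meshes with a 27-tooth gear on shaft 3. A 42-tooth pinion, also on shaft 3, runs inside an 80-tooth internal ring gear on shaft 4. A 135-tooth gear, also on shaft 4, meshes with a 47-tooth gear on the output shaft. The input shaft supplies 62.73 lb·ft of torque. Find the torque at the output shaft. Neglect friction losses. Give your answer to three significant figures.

After the worm (52/4): 62.73 × 13 = 815.49 lb·ft
After the gear mesh (27/31): 815.49 × 0.87097 = 710.27 lb·ft
After the internal gear (80/42): 710.27 × 1.9048 = 1352.9 lb·ft
After the gear mesh (47/135): 1352.9 × 0.34815 = 471 lb·ft

471 lb·ft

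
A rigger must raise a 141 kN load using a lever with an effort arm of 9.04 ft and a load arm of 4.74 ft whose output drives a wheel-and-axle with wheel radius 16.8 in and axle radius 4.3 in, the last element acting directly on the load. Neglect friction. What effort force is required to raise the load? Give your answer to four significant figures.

18.92 kN

Lever MA = effort arm / load arm = 9.04/4.74 = 1.9072.
Wheel-and-axle MA = R/r = 16.8/4.3 = 3.907.
Combined ideal MA = 1.9072 × 3.907 = 7.4513.
Effort = load / MA = 141 / 7.4513 = 18.923 kN.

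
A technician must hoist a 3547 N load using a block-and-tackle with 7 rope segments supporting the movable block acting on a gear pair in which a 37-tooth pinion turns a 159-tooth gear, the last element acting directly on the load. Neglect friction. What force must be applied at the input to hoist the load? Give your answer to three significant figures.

Block-and-tackle MA = number of supporting rope parts = 7.
Gear pair MA = 159/37 = 4.2973.
Combined ideal MA = 7 × 4.2973 = 30.081.
Effort = load / MA = 3547 / 30.081 = 117.91 N.

118 N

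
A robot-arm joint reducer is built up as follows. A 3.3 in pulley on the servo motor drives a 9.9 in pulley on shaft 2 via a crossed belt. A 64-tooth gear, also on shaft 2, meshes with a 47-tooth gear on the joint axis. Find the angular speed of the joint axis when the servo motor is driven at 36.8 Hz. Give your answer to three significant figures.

Belt: ratio = 9.9/3.3 = 3, so shaft 2 turns at 36.8 / 3 = 12.267 Hz.
Gear mesh: ratio = 47/64 = 0.73438, so the joint axis turns at 12.267 / 0.73438 = 16.704 Hz.

16.7 Hz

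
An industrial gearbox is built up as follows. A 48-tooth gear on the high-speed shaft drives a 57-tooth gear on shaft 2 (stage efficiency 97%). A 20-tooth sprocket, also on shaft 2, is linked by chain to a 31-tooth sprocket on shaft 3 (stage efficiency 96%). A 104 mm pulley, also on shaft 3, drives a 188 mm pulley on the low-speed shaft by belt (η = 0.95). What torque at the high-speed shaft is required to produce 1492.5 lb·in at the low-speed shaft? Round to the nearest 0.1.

Overall ratio R = 1.1875 × 1.55 × 1.8077 = 3.3273; overall efficiency η = 0.97 × 0.96 × 0.95 = 0.8846.
Input torque = output torque / (R × η) = 1492.5 / (3.3273 × 0.8846) = 507.06 lb·in.

507.1 lb·in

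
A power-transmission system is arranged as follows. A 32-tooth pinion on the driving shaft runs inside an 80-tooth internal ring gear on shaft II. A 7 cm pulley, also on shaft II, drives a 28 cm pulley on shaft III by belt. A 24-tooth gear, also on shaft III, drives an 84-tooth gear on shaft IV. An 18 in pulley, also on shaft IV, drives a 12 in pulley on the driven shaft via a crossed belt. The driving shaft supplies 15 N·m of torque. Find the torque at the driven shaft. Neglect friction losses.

internal gear 80/32 = 2.5 → τ = 15·2.5 = 37.5 N·m
belt 28/7 = 4 → τ = 37.5·4 = 150 N·m
gear mesh 84/24 = 3.5 → τ = 150·3.5 = 525 N·m
belt 12/18 = 0.66667 → τ = 525·0.66667 = 350 N·m

350 N·m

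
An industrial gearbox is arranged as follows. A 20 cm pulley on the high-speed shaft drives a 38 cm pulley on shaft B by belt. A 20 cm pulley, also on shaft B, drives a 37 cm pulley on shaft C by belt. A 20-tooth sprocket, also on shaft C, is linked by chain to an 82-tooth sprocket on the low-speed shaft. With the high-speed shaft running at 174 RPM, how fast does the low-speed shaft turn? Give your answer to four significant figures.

12.07 RPM

the high-speed shaft → shaft B (belt, 38/20): 174 ÷ 1.9 = 91.579 RPM
shaft B → shaft C (belt, 37/20): 91.579 ÷ 1.85 = 49.502 RPM
shaft C → the low-speed shaft (chain, 82/20): 49.502 ÷ 4.1 = 12.074 RPM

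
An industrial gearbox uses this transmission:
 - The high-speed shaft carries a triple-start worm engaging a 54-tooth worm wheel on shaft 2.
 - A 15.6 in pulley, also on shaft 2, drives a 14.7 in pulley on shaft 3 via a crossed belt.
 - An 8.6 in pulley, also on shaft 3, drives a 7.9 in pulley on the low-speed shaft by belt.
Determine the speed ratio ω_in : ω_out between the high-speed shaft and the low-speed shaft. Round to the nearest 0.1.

Each stage contributes driven/driver: worm 54/3 = 18, belt 14.7/15.6 = 0.94231, belt 7.9/8.6 = 0.9186.
Overall: 18 × 0.94231 × 0.9186 = 15.581.

15.6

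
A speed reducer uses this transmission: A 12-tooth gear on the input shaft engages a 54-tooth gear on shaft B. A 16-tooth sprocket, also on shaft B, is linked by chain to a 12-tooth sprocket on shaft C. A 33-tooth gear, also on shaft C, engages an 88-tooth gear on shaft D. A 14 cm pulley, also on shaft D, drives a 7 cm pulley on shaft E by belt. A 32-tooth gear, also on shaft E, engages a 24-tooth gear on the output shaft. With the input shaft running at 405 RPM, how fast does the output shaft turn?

gear mesh 54/12 = 4.5 → 405/4.5 = 90 RPM
chain 12/16 = 0.75 → 90/0.75 = 120 RPM
gear mesh 88/33 = 2.6667 → 120/2.6667 = 45 RPM
belt 7/14 = 0.5 → 45/0.5 = 90 RPM
gear mesh 24/32 = 0.75 → 90/0.75 = 120 RPM

120 RPM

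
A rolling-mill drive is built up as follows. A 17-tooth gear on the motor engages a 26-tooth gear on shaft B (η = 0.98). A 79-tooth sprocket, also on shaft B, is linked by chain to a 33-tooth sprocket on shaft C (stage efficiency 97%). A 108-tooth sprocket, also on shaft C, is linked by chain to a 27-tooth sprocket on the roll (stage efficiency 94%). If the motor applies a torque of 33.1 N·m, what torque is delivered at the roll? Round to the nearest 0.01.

4.72 N·m

After the gear mesh (26/17): 33.1 × 1.5294 × 0.98 = 49.611 N·m
After the chain (33/79): 49.611 × 0.41772 × 0.97 = 20.102 N·m
After the chain (27/108): 20.102 × 0.25 × 0.94 = 4.7239 N·m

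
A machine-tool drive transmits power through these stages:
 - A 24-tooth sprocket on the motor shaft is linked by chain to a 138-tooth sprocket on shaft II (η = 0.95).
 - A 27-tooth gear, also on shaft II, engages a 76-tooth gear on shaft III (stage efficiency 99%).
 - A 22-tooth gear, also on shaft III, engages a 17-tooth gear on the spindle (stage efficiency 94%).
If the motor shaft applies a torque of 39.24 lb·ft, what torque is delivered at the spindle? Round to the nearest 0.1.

433.9 lb·ft

chain 138/24 = 5.75 → τ = 39.24·5.75·0.95 = 214.35 lb·ft
gear mesh 76/27 = 2.8148 → τ = 214.35·2.8148·0.99 = 597.32 lb·ft
gear mesh 17/22 = 0.77273 → τ = 597.32·0.77273·0.94 = 433.87 lb·ft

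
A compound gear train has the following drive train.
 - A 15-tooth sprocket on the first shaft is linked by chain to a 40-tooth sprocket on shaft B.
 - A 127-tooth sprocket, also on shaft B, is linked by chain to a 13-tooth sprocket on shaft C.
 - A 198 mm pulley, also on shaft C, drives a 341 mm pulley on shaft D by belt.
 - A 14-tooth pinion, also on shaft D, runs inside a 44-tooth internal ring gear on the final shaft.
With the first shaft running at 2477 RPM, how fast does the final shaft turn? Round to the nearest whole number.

1677 RPM

the first shaft → shaft B (chain, 40/15): 2477 ÷ 2.6667 = 928.88 RPM
shaft B → shaft C (chain, 13/127): 928.88 ÷ 0.10236 = 9074.4 RPM
shaft C → shaft D (belt, 341/198): 9074.4 ÷ 1.7222 = 5269 RPM
shaft D → the final shaft (internal gear, 44/14): 5269 ÷ 3.1429 = 1676.5 RPM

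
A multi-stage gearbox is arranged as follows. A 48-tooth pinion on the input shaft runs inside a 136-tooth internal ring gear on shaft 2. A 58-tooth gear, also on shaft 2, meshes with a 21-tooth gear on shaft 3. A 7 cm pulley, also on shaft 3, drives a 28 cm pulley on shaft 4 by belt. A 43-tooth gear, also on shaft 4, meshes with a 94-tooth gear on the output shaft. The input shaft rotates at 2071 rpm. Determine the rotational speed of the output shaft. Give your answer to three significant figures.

231 rpm

Internal gear: ratio = 136/48 = 2.8333, so shaft 2 turns at 2071 / 2.8333 = 730.94 rpm.
Gear mesh: ratio = 21/58 = 0.36207, so shaft 3 turns at 730.94 / 0.36207 = 2018.8 rpm.
Belt: ratio = 28/7 = 4, so shaft 4 turns at 2018.8 / 4 = 504.7 rpm.
Gear mesh: ratio = 94/43 = 2.186, so the output shaft turns at 504.7 / 2.186 = 230.87 rpm.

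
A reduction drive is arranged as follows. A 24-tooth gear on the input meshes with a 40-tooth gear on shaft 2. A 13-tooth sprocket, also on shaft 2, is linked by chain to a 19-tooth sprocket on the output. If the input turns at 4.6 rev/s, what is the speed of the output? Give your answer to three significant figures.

1.89 rev/s

gear mesh 40/24 = 1.6667 → 4.6/1.6667 = 2.76 rev/s
chain 19/13 = 1.4615 → 2.76/1.4615 = 1.8884 rev/s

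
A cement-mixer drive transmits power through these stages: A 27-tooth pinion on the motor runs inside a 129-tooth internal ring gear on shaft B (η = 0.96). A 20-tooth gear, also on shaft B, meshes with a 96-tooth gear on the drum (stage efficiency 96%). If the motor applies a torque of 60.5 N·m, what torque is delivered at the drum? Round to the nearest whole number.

internal gear 129/27 = 4.7778 → τ = 60.5·4.7778·0.96 = 277.49 N·m
gear mesh 96/20 = 4.8 → τ = 277.49·4.8·0.96 = 1278.7 N·m

1279 N·m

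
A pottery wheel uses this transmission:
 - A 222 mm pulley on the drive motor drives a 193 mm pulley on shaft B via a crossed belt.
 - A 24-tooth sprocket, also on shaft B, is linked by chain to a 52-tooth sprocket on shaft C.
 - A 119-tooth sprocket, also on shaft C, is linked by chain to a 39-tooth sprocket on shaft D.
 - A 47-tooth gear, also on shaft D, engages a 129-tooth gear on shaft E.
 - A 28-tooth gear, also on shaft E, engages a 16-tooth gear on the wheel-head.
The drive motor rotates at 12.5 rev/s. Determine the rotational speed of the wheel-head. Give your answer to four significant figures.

12.91 rev/s

belt 193/222 = 0.86937 → 12.5/0.86937 = 14.378 rev/s
chain 52/24 = 2.1667 → 14.378/2.1667 = 6.6361 rev/s
chain 39/119 = 0.32773 → 6.6361/0.32773 = 20.249 rev/s
gear mesh 129/47 = 2.7447 → 20.249/2.7447 = 7.3774 rev/s
gear mesh 16/28 = 0.57143 → 7.3774/0.57143 = 12.91 rev/s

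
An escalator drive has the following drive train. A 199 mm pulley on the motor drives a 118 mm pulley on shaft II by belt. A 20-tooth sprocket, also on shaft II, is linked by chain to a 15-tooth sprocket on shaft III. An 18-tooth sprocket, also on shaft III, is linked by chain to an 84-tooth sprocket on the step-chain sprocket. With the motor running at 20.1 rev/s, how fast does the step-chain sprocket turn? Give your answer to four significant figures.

9.685 rev/s

the motor → shaft II (belt, 118/199): 20.1 ÷ 0.59296 = 33.897 rev/s
shaft II → shaft III (chain, 15/20): 33.897 ÷ 0.75 = 45.197 rev/s
shaft III → the step-chain sprocket (chain, 84/18): 45.197 ÷ 4.6667 = 9.685 rev/s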